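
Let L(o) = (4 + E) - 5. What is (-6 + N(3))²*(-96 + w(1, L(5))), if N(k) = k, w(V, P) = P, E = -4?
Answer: -909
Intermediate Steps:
L(o) = -5 (L(o) = (4 - 4) - 5 = 0 - 5 = -5)
(-6 + N(3))²*(-96 + w(1, L(5))) = (-6 + 3)²*(-96 - 5) = (-3)²*(-101) = 9*(-101) = -909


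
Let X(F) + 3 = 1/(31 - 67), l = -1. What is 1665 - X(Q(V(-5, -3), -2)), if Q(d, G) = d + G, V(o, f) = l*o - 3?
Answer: 60049/36 ≈ 1668.0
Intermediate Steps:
V(o, f) = -3 - o (V(o, f) = -o - 3 = -3 - o)
Q(d, G) = G + d
X(F) = -109/36 (X(F) = -3 + 1/(31 - 67) = -3 + 1/(-36) = -3 - 1/36 = -109/36)
1665 - X(Q(V(-5, -3), -2)) = 1665 - 1*(-109/36) = 1665 + 109/36 = 60049/36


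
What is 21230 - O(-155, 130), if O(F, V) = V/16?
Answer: 169775/8 ≈ 21222.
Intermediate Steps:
O(F, V) = V/16 (O(F, V) = V*(1/16) = V/16)
21230 - O(-155, 130) = 21230 - 130/16 = 21230 - 1*65/8 = 21230 - 65/8 = 169775/8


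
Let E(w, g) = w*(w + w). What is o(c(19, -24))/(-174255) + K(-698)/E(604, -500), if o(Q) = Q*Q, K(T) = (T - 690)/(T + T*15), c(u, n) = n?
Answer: -391109292953/118326843818240 ≈ -0.0033053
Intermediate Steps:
K(T) = (-690 + T)/(16*T) (K(T) = (-690 + T)/(T + 15*T) = (-690 + T)/((16*T)) = (-690 + T)*(1/(16*T)) = (-690 + T)/(16*T))
o(Q) = Q**2
E(w, g) = 2*w**2 (E(w, g) = w*(2*w) = 2*w**2)
o(c(19, -24))/(-174255) + K(-698)/E(604, -500) = (-24)**2/(-174255) + ((1/16)*(-690 - 698)/(-698))/((2*604**2)) = 576*(-1/174255) + ((1/16)*(-1/698)*(-1388))/((2*364816)) = -192/58085 + (347/2792)/729632 = -192/58085 + (347/2792)*(1/729632) = -192/58085 + 347/2037132544 = -391109292953/118326843818240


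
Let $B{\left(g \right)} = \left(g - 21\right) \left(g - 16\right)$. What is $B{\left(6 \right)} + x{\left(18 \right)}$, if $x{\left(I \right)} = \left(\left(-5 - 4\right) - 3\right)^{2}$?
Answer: $294$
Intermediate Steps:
$B{\left(g \right)} = \left(-21 + g\right) \left(-16 + g\right)$
$x{\left(I \right)} = 144$ ($x{\left(I \right)} = \left(-9 - 3\right)^{2} = \left(-12\right)^{2} = 144$)
$B{\left(6 \right)} + x{\left(18 \right)} = \left(336 + 6^{2} - 222\right) + 144 = \left(336 + 36 - 222\right) + 144 = 150 + 144 = 294$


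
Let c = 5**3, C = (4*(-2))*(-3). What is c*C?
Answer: 3000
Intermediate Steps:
C = 24 (C = -8*(-3) = 24)
c = 125
c*C = 125*24 = 3000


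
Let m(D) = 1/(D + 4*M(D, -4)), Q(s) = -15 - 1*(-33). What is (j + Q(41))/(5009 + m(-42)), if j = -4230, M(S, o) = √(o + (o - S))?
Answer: -8579756952/10203159355 - 5616*√34/10203159355 ≈ -0.84090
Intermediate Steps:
M(S, o) = √(-S + 2*o)
Q(s) = 18 (Q(s) = -15 + 33 = 18)
m(D) = 1/(D + 4*√(-8 - D)) (m(D) = 1/(D + 4*√(-D + 2*(-4))) = 1/(D + 4*√(-D - 8)) = 1/(D + 4*√(-8 - D)))
(j + Q(41))/(5009 + m(-42)) = (-4230 + 18)/(5009 + 1/(-42 + 4*√(-8 - 1*(-42)))) = -4212/(5009 + 1/(-42 + 4*√(-8 + 42))) = -4212/(5009 + 1/(-42 + 4*√34))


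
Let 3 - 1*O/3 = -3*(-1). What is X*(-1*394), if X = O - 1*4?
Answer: 1576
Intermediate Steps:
O = 0 (O = 9 - (-9)*(-1) = 9 - 3*3 = 9 - 9 = 0)
X = -4 (X = 0 - 1*4 = 0 - 4 = -4)
X*(-1*394) = -(-4)*394 = -4*(-394) = 1576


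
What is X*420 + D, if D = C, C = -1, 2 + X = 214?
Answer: 89039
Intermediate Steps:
X = 212 (X = -2 + 214 = 212)
D = -1
X*420 + D = 212*420 - 1 = 89040 - 1 = 89039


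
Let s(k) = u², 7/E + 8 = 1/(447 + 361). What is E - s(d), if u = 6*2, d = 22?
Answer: -936328/6463 ≈ -144.88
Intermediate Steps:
E = -5656/6463 (E = 7/(-8 + 1/(447 + 361)) = 7/(-8 + 1/808) = 7/(-6463/808) = 7*(-808/6463) = -5656/6463 ≈ -0.87514)
u = 12
s(k) = 144 (s(k) = 12² = 144)
E - s(d) = -5656/6463 - 1*144 = -5656/6463 - 144 = -936328/6463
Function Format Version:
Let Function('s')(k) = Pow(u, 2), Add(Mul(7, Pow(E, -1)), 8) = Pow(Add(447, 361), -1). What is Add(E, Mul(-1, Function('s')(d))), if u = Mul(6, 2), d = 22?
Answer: Rational(-936328, 6463) ≈ -144.88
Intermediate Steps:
E = Rational(-5656, 6463) (E = Mul(7, Pow(Add(-8, Pow(Add(447, 361), -1)), -1)) = Mul(7, Pow(Add(-8, Pow(808, -1)), -1)) = Mul(7, Pow(Add(-8, Rational(1, 808)), -1)) = Mul(7, Pow(Rational(-6463, 808), -1)) = Mul(7, Rational(-808, 6463)) = Rational(-5656, 6463) ≈ -0.87514)
u = 12
Function('s')(k) = 144 (Function('s')(k) = Pow(12, 2) = 144)
Add(E, Mul(-1, Function('s')(d))) = Add(Rational(-5656, 6463), Mul(-1, 144)) = Add(Rational(-5656, 6463), -144) = Rational(-936328, 6463)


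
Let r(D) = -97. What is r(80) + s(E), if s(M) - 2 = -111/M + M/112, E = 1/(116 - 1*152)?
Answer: 15728831/4032 ≈ 3901.0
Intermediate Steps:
E = -1/36 (E = 1/(116 - 152) = 1/(-36) = -1/36 ≈ -0.027778)
s(M) = 2 - 111/M + M/112 (s(M) = 2 + (-111/M + M/112) = 2 - 111/M + M/112)
r(80) + s(E) = -97 + (2 - 111/(-1/36) + (1/112)*(-1/36)) = -97 + (2 - 111*(-36) - 1/4032) = -97 + (2 + 3996 - 1/4032) = -97 + 16119935/4032 = 15728831/4032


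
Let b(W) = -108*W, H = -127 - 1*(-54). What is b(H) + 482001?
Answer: 489885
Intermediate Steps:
H = -73 (H = -127 + 54 = -73)
b(H) + 482001 = -108*(-73) + 482001 = 7884 + 482001 = 489885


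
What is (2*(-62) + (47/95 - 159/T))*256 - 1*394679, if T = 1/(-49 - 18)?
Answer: 218582807/95 ≈ 2.3009e+6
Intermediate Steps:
T = -1/67 (T = 1/(-67) = -1/67 ≈ -0.014925)
(2*(-62) + (47/95 - 159/T))*256 - 1*394679 = (2*(-62) + (47/95 - 159/(-1/67)))*256 - 1*394679 = (-124 + (47*(1/95) - 159*(-67)))*256 - 394679 = (-124 + (47/95 + 10653))*256 - 394679 = (-124 + 1012082/95)*256 - 394679 = (1000302/95)*256 - 394679 = 256077312/95 - 394679 = 218582807/95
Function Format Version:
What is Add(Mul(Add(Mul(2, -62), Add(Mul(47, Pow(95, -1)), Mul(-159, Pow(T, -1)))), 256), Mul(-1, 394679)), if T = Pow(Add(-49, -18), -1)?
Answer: Rational(218582807, 95) ≈ 2.3009e+6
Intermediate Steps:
T = Rational(-1, 67) (T = Pow(-67, -1) = Rational(-1, 67) ≈ -0.014925)
Add(Mul(Add(Mul(2, -62), Add(Mul(47, Pow(95, -1)), Mul(-159, Pow(T, -1)))), 256), Mul(-1, 394679)) = Add(Mul(Add(Mul(2, -62), Add(Mul(47, Pow(95, -1)), Mul(-159, Pow(Rational(-1, 67), -1)))), 256), Mul(-1, 394679)) = Add(Mul(Add(-124, Add(Mul(47, Rational(1, 95)), Mul(-159, -67))), 256), -394679) = Add(Mul(Add(-124, Add(Rational(47, 95), 10653)), 256), -394679) = Add(Mul(Add(-124, Rational(1012082, 95)), 256), -394679) = Add(Mul(Rational(1000302, 95), 256), -394679) = Add(Rational(256077312, 95), -394679) = Rational(218582807, 95)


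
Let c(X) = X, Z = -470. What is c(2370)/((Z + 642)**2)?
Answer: 1185/14792 ≈ 0.080111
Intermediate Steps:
c(2370)/((Z + 642)**2) = 2370/((-470 + 642)**2) = 2370/(172**2) = 2370/29584 = 2370*(1/29584) = 1185/14792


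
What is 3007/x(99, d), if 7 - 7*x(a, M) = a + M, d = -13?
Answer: -21049/79 ≈ -266.44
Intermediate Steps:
x(a, M) = 1 - M/7 - a/7 (x(a, M) = 1 - (a + M)/7 = 1 - (M + a)/7 = 1 + (-M/7 - a/7) = 1 - M/7 - a/7)
3007/x(99, d) = 3007/(1 - ⅐*(-13) - ⅐*99) = 3007/(1 + 13/7 - 99/7) = 3007/(-79/7) = 3007*(-7/79) = -21049/79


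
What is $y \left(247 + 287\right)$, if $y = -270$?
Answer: $-144180$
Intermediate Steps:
$y \left(247 + 287\right) = - 270 \left(247 + 287\right) = \left(-270\right) 534 = -144180$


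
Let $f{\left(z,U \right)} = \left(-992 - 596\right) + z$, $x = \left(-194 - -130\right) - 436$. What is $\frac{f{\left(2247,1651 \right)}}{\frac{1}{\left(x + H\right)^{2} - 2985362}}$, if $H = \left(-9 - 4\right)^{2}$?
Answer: $-1895152859$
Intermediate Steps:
$x = -500$ ($x = \left(-194 + 130\right) - 436 = -64 - 436 = -500$)
$f{\left(z,U \right)} = -1588 + z$
$H = 169$ ($H = \left(-13\right)^{2} = 169$)
$\frac{f{\left(2247,1651 \right)}}{\frac{1}{\left(x + H\right)^{2} - 2985362}} = \frac{-1588 + 2247}{\frac{1}{\left(-500 + 169\right)^{2} - 2985362}} = \frac{659}{\frac{1}{\left(-331\right)^{2} - 2985362}} = \frac{659}{\frac{1}{109561 - 2985362}} = \frac{659}{\frac{1}{-2875801}} = \frac{659}{- \frac{1}{2875801}} = 659 \left(-2875801\right) = -1895152859$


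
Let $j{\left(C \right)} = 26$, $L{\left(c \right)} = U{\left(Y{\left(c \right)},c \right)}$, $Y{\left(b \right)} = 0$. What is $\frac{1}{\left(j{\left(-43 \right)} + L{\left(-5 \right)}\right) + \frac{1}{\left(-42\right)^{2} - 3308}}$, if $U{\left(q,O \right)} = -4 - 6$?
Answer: $\frac{1544}{24703} \approx 0.062503$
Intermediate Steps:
$U{\left(q,O \right)} = -10$ ($U{\left(q,O \right)} = -4 - 6 = -10$)
$L{\left(c \right)} = -10$
$\frac{1}{\left(j{\left(-43 \right)} + L{\left(-5 \right)}\right) + \frac{1}{\left(-42\right)^{2} - 3308}} = \frac{1}{\left(26 - 10\right) + \frac{1}{\left(-42\right)^{2} - 3308}} = \frac{1}{16 + \frac{1}{1764 - 3308}} = \frac{1}{16 + \frac{1}{-1544}} = \frac{1}{16 - \frac{1}{1544}} = \frac{1}{\frac{24703}{1544}} = \frac{1544}{24703}$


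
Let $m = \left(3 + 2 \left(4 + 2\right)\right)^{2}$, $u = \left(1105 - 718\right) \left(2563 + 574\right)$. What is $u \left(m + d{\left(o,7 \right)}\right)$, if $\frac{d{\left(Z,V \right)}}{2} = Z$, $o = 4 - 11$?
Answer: $256158009$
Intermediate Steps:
$o = -7$ ($o = 4 - 11 = -7$)
$u = 1214019$ ($u = 387 \cdot 3137 = 1214019$)
$d{\left(Z,V \right)} = 2 Z$
$m = 225$ ($m = \left(3 + 2 \cdot 6\right)^{2} = \left(3 + 12\right)^{2} = 15^{2} = 225$)
$u \left(m + d{\left(o,7 \right)}\right) = 1214019 \left(225 + 2 \left(-7\right)\right) = 1214019 \left(225 - 14\right) = 1214019 \cdot 211 = 256158009$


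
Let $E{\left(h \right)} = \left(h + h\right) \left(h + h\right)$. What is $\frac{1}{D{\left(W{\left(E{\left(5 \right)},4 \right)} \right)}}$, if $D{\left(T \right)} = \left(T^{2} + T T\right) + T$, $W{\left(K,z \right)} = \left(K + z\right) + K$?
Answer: $\frac{1}{83436} \approx 1.1985 \cdot 10^{-5}$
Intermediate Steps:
$E{\left(h \right)} = 4 h^{2}$ ($E{\left(h \right)} = 2 h 2 h = 4 h^{2}$)
$W{\left(K,z \right)} = z + 2 K$
$D{\left(T \right)} = T + 2 T^{2}$ ($D{\left(T \right)} = \left(T^{2} + T^{2}\right) + T = 2 T^{2} + T = T + 2 T^{2}$)
$\frac{1}{D{\left(W{\left(E{\left(5 \right)},4 \right)} \right)}} = \frac{1}{\left(4 + 2 \cdot 4 \cdot 5^{2}\right) \left(1 + 2 \left(4 + 2 \cdot 4 \cdot 5^{2}\right)\right)} = \frac{1}{\left(4 + 2 \cdot 4 \cdot 25\right) \left(1 + 2 \left(4 + 2 \cdot 4 \cdot 25\right)\right)} = \frac{1}{\left(4 + 2 \cdot 100\right) \left(1 + 2 \left(4 + 2 \cdot 100\right)\right)} = \frac{1}{\left(4 + 200\right) \left(1 + 2 \left(4 + 200\right)\right)} = \frac{1}{204 \left(1 + 2 \cdot 204\right)} = \frac{1}{204 \left(1 + 408\right)} = \frac{1}{204 \cdot 409} = \frac{1}{83436}$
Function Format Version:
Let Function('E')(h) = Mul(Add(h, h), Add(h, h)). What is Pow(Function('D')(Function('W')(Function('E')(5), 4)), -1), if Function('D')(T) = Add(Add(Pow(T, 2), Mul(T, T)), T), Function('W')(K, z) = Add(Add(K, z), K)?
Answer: Rational(1, 83436) ≈ 1.1985e-5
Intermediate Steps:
Function('E')(h) = Mul(4, Pow(h, 2)) (Function('E')(h) = Mul(Mul(2, h), Mul(2, h)) = Mul(4, Pow(h, 2)))
Function('W')(K, z) = Add(z, Mul(2, K))
Function('D')(T) = Add(T, Mul(2, Pow(T, 2))) (Function('D')(T) = Add(Add(Pow(T, 2), Pow(T, 2)), T) = Add(Mul(2, Pow(T, 2)), T) = Add(T, Mul(2, Pow(T, 2))))
Pow(Function('D')(Function('W')(Function('E')(5), 4)), -1) = Pow(Mul(Add(4, Mul(2, Mul(4, Pow(5, 2)))), Add(1, Mul(2, Add(4, Mul(2, Mul(4, Pow(5, 2))))))), -1) = Pow(Mul(Add(4, Mul(2, Mul(4, 25))), Add(1, Mul(2, Add(4, Mul(2, Mul(4, 25)))))), -1) = Pow(Mul(Add(4, Mul(2, 100)), Add(1, Mul(2, Add(4, Mul(2, 100))))), -1) = Pow(Mul(Add(4, 200), Add(1, Mul(2, Add(4, 200)))), -1) = Pow(Mul(204, Add(1, Mul(2, 204))), -1) = Pow(Mul(204, Add(1, 408)), -1) = Pow(Mul(204, 409), -1) = Pow(83436, -1) = Rational(1, 83436)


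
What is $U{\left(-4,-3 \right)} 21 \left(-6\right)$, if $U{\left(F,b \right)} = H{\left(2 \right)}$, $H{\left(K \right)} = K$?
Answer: $-252$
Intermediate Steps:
$U{\left(F,b \right)} = 2$
$U{\left(-4,-3 \right)} 21 \left(-6\right) = 2 \cdot 21 \left(-6\right) = 42 \left(-6\right) = -252$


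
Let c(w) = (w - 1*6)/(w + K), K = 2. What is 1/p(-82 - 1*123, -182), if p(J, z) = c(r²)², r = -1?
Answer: 9/25 ≈ 0.36000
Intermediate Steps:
c(w) = (-6 + w)/(2 + w) (c(w) = (w - 1*6)/(w + 2) = (w - 6)/(2 + w) = (-6 + w)/(2 + w))
p(J, z) = 25/9 (p(J, z) = ((-6 + (-1)²)/(2 + (-1)²))² = ((-6 + 1)/(2 + 1))² = (-5/3)² = 25/9)
1/p(-82 - 1*123, -182) = 1/(25/9) = 9/25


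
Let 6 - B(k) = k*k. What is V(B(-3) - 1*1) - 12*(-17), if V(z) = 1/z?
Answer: 815/4 ≈ 203.75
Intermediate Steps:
B(k) = 6 - k**2 (B(k) = 6 - k*k = 6 - k**2)
V(B(-3) - 1*1) - 12*(-17) = 1/((6 - 1*(-3)**2) - 1*1) - 12*(-17) = 1/((6 - 1*9) - 1) - 1*(-204) = 1/((6 - 9) - 1) + 204 = 1/(-3 - 1) + 204 = 1/(-4) + 204 = -1/4 + 204 = 815/4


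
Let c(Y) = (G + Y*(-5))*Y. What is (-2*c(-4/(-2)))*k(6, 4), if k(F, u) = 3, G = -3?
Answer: 156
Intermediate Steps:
c(Y) = Y*(-3 - 5*Y) (c(Y) = (-3 + Y*(-5))*Y = (-3 - 5*Y)*Y = Y*(-3 - 5*Y))
(-2*c(-4/(-2)))*k(6, 4) = -(-2)*(-4/(-2))*(3 + 5*(-4/(-2)))*3 = -(-2)*(-4*(-½))*(3 + 5*(-4*(-½)))*3 = -(-2)*2*(3 + 5*2)*3 = -(-2)*2*(3 + 10)*3 = -(-2)*2*13*3 = -2*(-26)*3 = 52*3 = 156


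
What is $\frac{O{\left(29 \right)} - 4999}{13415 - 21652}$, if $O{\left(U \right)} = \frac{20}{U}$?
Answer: $\frac{144951}{238873} \approx 0.60681$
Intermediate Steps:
$\frac{O{\left(29 \right)} - 4999}{13415 - 21652} = \frac{\frac{20}{29} - 4999}{13415 - 21652} = \frac{20 \cdot \frac{1}{29} - 4999}{-8237} = \left(\frac{20}{29} - 4999\right) \left(- \frac{1}{8237}\right) = \left(- \frac{144951}{29}\right) \left(- \frac{1}{8237}\right) = \frac{144951}{238873}$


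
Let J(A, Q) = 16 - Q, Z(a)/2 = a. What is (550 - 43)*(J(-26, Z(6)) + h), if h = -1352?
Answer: -683436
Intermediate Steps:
Z(a) = 2*a
(550 - 43)*(J(-26, Z(6)) + h) = (550 - 43)*((16 - 2*6) - 1352) = 507*((16 - 1*12) - 1352) = 507*((16 - 12) - 1352) = 507*(4 - 1352) = 507*(-1348) = -683436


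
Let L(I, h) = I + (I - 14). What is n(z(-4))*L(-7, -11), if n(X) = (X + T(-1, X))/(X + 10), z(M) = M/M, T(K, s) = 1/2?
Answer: -42/11 ≈ -3.8182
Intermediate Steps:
T(K, s) = 1/2
z(M) = 1
n(X) = (1/2 + X)/(10 + X) (n(X) = (X + 1/2)/(X + 10) = (1/2 + X)/(10 + X))
L(I, h) = -14 + 2*I (L(I, h) = I + (-14 + I) = -14 + 2*I)
n(z(-4))*L(-7, -11) = ((1/2 + 1)/(10 + 1))*(-14 + 2*(-7)) = ((3/2)/11)*(-14 - 14) = ((1/11)*(3/2))*(-28) = (3/22)*(-28) = -42/11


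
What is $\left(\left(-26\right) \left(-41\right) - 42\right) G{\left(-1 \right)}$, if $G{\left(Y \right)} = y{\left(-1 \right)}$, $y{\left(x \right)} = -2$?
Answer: $-2048$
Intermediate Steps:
$G{\left(Y \right)} = -2$
$\left(\left(-26\right) \left(-41\right) - 42\right) G{\left(-1 \right)} = \left(\left(-26\right) \left(-41\right) - 42\right) \left(-2\right) = \left(1066 - 42\right) \left(-2\right) = 1024 \left(-2\right) = -2048$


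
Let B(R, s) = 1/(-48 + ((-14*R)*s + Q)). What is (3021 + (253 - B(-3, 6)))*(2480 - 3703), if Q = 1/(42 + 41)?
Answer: -67801357657/16933 ≈ -4.0041e+6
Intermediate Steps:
Q = 1/83 ≈ 0.012048
B(R, s) = 1/(-3983/83 - 14*R*s) (B(R, s) = 1/(-48 + ((-14*R)*s + 1/83)) = 1/(-48 + (-14*R*s + 1/83)) = 1/(-48 + (1/83 - 14*R*s)) = 1/(-3983/83 - 14*R*s))
(3021 + (253 - B(-3, 6)))*(2480 - 3703) = (3021 + (253 - (-83)/(3983 + 1162*(-3)*6)))*(2480 - 3703) = (3021 + (253 - (-83)/(3983 - 20916)))*(-1223) = (3021 + (253 - (-83)/(-16933)))*(-1223) = (3021 + (253 - (-83)*(-1)/16933))*(-1223) = (3021 + (253 - 1*83/16933))*(-1223) = (3021 + (253 - 83/16933))*(-1223) = (3021 + 4283966/16933)*(-1223) = (55438559/16933)*(-1223) = -67801357657/16933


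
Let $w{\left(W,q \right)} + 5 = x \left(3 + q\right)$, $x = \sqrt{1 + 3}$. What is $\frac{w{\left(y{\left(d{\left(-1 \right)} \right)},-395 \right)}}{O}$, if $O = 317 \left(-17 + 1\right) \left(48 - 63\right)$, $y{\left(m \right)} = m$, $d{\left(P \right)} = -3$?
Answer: $- \frac{263}{25360} \approx -0.010371$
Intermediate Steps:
$x = 2$ ($x = \sqrt{4} = 2$)
$w{\left(W,q \right)} = 1 + 2 q$ ($w{\left(W,q \right)} = -5 + 2 \left(3 + q\right) = -5 + \left(6 + 2 q\right) = 1 + 2 q$)
$O = 76080$ ($O = 317 \left(\left(-16\right) \left(-15\right)\right) = 317 \cdot 240 = 76080$)
$\frac{w{\left(y{\left(d{\left(-1 \right)} \right)},-395 \right)}}{O} = \frac{1 + 2 \left(-395\right)}{76080} = \left(1 - 790\right) \frac{1}{76080} = \left(-789\right) \frac{1}{76080} = - \frac{263}{25360}$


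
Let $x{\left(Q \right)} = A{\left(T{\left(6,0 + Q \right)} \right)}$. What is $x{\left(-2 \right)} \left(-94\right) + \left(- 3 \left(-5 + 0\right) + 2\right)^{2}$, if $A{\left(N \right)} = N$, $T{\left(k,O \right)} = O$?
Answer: $477$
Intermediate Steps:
$x{\left(Q \right)} = Q$ ($x{\left(Q \right)} = 0 + Q = Q$)
$x{\left(-2 \right)} \left(-94\right) + \left(- 3 \left(-5 + 0\right) + 2\right)^{2} = \left(-2\right) \left(-94\right) + \left(- 3 \left(-5 + 0\right) + 2\right)^{2} = 188 + \left(\left(-3\right) \left(-5\right) + 2\right)^{2} = 188 + \left(15 + 2\right)^{2} = 188 + 17^{2} = 188 + 289 = 477$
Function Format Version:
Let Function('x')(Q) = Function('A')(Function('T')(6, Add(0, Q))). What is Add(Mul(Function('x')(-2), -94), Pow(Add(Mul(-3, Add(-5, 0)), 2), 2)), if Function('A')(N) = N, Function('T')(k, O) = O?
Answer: 477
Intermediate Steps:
Function('x')(Q) = Q (Function('x')(Q) = Add(0, Q) = Q)
Add(Mul(Function('x')(-2), -94), Pow(Add(Mul(-3, Add(-5, 0)), 2), 2)) = Add(Mul(-2, -94), Pow(Add(Mul(-3, Add(-5, 0)), 2), 2)) = Add(188, Pow(Add(Mul(-3, -5), 2), 2)) = Add(188, Pow(Add(15, 2), 2)) = Add(188, Pow(17, 2)) = Add(188, 289) = 477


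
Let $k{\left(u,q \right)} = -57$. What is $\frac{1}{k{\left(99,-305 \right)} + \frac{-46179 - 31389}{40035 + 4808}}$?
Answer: $- \frac{44843}{2633619} \approx -0.017027$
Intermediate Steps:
$\frac{1}{k{\left(99,-305 \right)} + \frac{-46179 - 31389}{40035 + 4808}} = \frac{1}{-57 + \frac{-46179 - 31389}{40035 + 4808}} = \frac{1}{-57 - \frac{77568}{44843}} = \frac{1}{- \frac{2633619}{44843}} = - \frac{44843}{2633619}$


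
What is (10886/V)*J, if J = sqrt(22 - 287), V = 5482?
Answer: 5443*I*sqrt(265)/2741 ≈ 32.326*I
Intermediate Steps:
J = I*sqrt(265) (J = sqrt(-265) = I*sqrt(265) ≈ 16.279*I)
(10886/V)*J = (10886/5482)*(I*sqrt(265)) = (10886*(1/5482))*(I*sqrt(265)) = 5443*(I*sqrt(265))/2741 = 5443*I*sqrt(265)/2741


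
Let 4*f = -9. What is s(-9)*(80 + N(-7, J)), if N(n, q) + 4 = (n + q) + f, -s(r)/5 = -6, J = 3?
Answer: 4185/2 ≈ 2092.5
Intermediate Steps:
f = -9/4 (f = (¼)*(-9) = -9/4 ≈ -2.2500)
s(r) = 30 (s(r) = -5*(-6) = 30)
N(n, q) = -25/4 + n + q (N(n, q) = -4 + ((n + q) - 9/4) = -4 + (-9/4 + n + q) = -25/4 + n + q)
s(-9)*(80 + N(-7, J)) = 30*(80 + (-25/4 - 7 + 3)) = 30*(80 - 41/4) = 30*(279/4) = 4185/2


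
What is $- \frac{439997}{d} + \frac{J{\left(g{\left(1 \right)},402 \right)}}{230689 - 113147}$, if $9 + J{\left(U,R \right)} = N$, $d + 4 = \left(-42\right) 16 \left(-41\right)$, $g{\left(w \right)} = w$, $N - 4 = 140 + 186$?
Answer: $- \frac{25854642233}{1619023508} \approx -15.969$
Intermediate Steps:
$N = 330$ ($N = 4 + \left(140 + 186\right) = 4 + 326 = 330$)
$d = 27548$ ($d = -4 + \left(-42\right) 16 \left(-41\right) = -4 - -27552 = -4 + 27552 = 27548$)
$J{\left(U,R \right)} = 321$ ($J{\left(U,R \right)} = -9 + 330 = 321$)
$- \frac{439997}{d} + \frac{J{\left(g{\left(1 \right)},402 \right)}}{230689 - 113147} = - \frac{439997}{27548} + \frac{321}{230689 - 113147} = \left(-439997\right) \frac{1}{27548} + \frac{321}{117542} = - \frac{439997}{27548} + 321 \cdot \frac{1}{117542} = - \frac{439997}{27548} + \frac{321}{117542} = - \frac{25854642233}{1619023508}$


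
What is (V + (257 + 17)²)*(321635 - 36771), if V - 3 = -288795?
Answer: -60879994624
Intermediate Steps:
V = -288792 (V = 3 - 288795 = -288792)
(V + (257 + 17)²)*(321635 - 36771) = (-288792 + (257 + 17)²)*(321635 - 36771) = (-288792 + 274²)*284864 = (-288792 + 75076)*284864 = -213716*284864 = -60879994624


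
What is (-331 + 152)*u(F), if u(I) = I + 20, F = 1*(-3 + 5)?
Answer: -3938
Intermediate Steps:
F = 2 (F = 1*2 = 2)
u(I) = 20 + I
(-331 + 152)*u(F) = (-331 + 152)*(20 + 2) = -179*22 = -3938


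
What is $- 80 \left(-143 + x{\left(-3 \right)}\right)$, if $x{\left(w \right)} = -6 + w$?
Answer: $12160$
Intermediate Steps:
$- 80 \left(-143 + x{\left(-3 \right)}\right) = - 80 \left(-143 - 9\right) = \left(-80\right) \left(-152\right) = 12160$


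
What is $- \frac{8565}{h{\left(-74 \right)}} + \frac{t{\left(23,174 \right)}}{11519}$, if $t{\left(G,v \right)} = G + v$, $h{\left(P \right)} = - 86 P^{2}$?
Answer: $\frac{191434627}{5424711784} \approx 0.035289$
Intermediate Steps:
$- \frac{8565}{h{\left(-74 \right)}} + \frac{t{\left(23,174 \right)}}{11519} = - \frac{8565}{\left(-86\right) \left(-74\right)^{2}} + \frac{23 + 174}{11519} = - \frac{8565}{\left(-86\right) 5476} + 197 \cdot \frac{1}{11519} = - \frac{8565}{-470936} + \frac{197}{11519} = \left(-8565\right) \left(- \frac{1}{470936}\right) + \frac{197}{11519} = \frac{8565}{470936} + \frac{197}{11519} = \frac{191434627}{5424711784}$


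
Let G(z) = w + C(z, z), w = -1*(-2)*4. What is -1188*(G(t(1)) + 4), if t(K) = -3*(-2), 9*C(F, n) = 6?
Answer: -15048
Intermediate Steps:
C(F, n) = ⅔ (C(F, n) = (⅑)*6 = ⅔)
t(K) = 6
w = 8 (w = 2*4 = 8)
G(z) = 26/3 (G(z) = 8 + ⅔ = 26/3)
-1188*(G(t(1)) + 4) = -1188*(26/3 + 4) = -1188*38/3 = -15048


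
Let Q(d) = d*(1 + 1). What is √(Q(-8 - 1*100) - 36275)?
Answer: I*√36491 ≈ 191.03*I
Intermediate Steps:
Q(d) = 2*d (Q(d) = d*2 = 2*d)
√(Q(-8 - 1*100) - 36275) = √(2*(-8 - 1*100) - 36275) = √(2*(-8 - 100) - 36275) = √(2*(-108) - 36275) = √(-216 - 36275) = √(-36491) = I*√36491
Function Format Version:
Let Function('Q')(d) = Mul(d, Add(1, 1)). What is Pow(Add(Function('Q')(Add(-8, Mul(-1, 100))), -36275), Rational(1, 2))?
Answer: Mul(I, Pow(36491, Rational(1, 2))) ≈ Mul(191.03, I)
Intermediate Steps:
Function('Q')(d) = Mul(2, d) (Function('Q')(d) = Mul(d, 2) = Mul(2, d))
Pow(Add(Function('Q')(Add(-8, Mul(-1, 100))), -36275), Rational(1, 2)) = Pow(Add(Mul(2, Add(-8, Mul(-1, 100))), -36275), Rational(1, 2)) = Pow(Add(Mul(2, Add(-8, -100)), -36275), Rational(1, 2)) = Pow(Add(Mul(2, -108), -36275), Rational(1, 2)) = Pow(Add(-216, -36275), Rational(1, 2)) = Pow(-36491, Rational(1, 2)) = Mul(I, Pow(36491, Rational(1, 2)))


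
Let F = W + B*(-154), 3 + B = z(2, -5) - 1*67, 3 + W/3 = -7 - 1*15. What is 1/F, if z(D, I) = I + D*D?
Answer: 1/10859 ≈ 9.2090e-5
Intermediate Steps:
z(D, I) = I + D²
W = -75 (W = -9 + 3*(-7 - 1*15) = -9 + 3*(-7 - 15) = -9 + 3*(-22) = -9 - 66 = -75)
B = -71 (B = -3 + ((-5 + 2²) - 1*67) = -3 + ((-5 + 4) - 67) = -3 + (-1 - 67) = -3 - 68 = -71)
F = 10859 (F = -75 - 71*(-154) = -75 + 10934 = 10859)
1/F = 1/10859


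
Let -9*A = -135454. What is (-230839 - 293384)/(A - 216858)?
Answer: 4718007/1816268 ≈ 2.5976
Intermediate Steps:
A = 135454/9 (A = -⅑*(-135454) = 135454/9 ≈ 15050.)
(-230839 - 293384)/(A - 216858) = (-230839 - 293384)/(135454/9 - 216858) = -524223/(-1816268/9) = -524223*(-9/1816268) = 4718007/1816268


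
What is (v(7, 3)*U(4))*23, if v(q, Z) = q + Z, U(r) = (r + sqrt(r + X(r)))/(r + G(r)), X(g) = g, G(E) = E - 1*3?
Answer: 184 + 92*sqrt(2) ≈ 314.11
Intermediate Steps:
G(E) = -3 + E (G(E) = E - 3 = -3 + E)
U(r) = (r + sqrt(2)*sqrt(r))/(-3 + 2*r) (U(r) = (r + sqrt(r + r))/(r + (-3 + r)) = (r + sqrt(2*r))/(-3 + 2*r) = (r + sqrt(2)*sqrt(r))/(-3 + 2*r))
v(q, Z) = Z + q
(v(7, 3)*U(4))*23 = ((3 + 7)*((4 + sqrt(2)*sqrt(4))/(-3 + 2*4)))*23 = (10*((4 + sqrt(2)*2)/(-3 + 8)))*23 = (10*((4 + 2*sqrt(2))/5))*23 = (10*(4/5 + 2*sqrt(2)/5))*23 = (8 + 4*sqrt(2))*23 = 184 + 92*sqrt(2)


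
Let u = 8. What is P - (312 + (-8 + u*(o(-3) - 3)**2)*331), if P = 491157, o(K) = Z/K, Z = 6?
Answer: 427293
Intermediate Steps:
o(K) = 6/K
P - (312 + (-8 + u*(o(-3) - 3)**2)*331) = 491157 - (312 + (-8 + 8*(6/(-3) - 3)**2)*331) = 491157 - (312 + (-8 + 8*(6*(-1/3) - 3)**2)*331) = 491157 - (312 + (-8 + 8*(-2 - 3)**2)*331) = 491157 - (312 + (-8 + 8*(-5)**2)*331) = 491157 - (312 + (-8 + 8*25)*331) = 491157 - (312 + (-8 + 200)*331) = 491157 - (312 + 192*331) = 491157 - (312 + 63552) = 491157 - 1*63864 = 491157 - 63864 = 427293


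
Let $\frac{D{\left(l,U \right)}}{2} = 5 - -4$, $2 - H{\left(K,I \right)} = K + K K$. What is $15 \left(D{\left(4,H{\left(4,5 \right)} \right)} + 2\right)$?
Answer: $300$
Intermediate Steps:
$H{\left(K,I \right)} = 2 - K - K^{2}$ ($H{\left(K,I \right)} = 2 - \left(K + K K\right) = 2 - \left(K + K^{2}\right) = 2 - K - K^{2}$)
$D{\left(l,U \right)} = 18$ ($D{\left(l,U \right)} = 2 \left(5 - -4\right) = 2 \left(5 + 4\right) = 2 \cdot 9 = 18$)
$15 \left(D{\left(4,H{\left(4,5 \right)} \right)} + 2\right) = 15 \left(18 + 2\right) = 15 \cdot 20 = 300$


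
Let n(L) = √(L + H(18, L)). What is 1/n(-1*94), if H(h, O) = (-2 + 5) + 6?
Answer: -I*√85/85 ≈ -0.10847*I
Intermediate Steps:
H(h, O) = 9 (H(h, O) = 3 + 6 = 9)
n(L) = √(9 + L) (n(L) = √(L + 9) = √(9 + L))
1/n(-1*94) = 1/(√(9 - 1*94)) = 1/(√(9 - 94)) = 1/(√(-85)) = 1/(I*√85) = -I*√85/85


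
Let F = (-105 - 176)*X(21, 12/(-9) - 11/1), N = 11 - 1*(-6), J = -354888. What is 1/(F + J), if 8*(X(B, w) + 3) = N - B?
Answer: -2/707809 ≈ -2.8256e-6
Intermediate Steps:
N = 17 (N = 11 + 6 = 17)
X(B, w) = -7/8 - B/8 (X(B, w) = -3 + (17 - B)/8 = -3 + (17/8 - B/8) = -7/8 - B/8)
F = 1967/2 (F = (-105 - 176)*(-7/8 - 1/8*21) = -281*(-7/8 - 21/8) = -281*(-7/2) = 1967/2 ≈ 983.50)
1/(F + J) = 1/(1967/2 - 354888) = 1/(-707809/2) = -2/707809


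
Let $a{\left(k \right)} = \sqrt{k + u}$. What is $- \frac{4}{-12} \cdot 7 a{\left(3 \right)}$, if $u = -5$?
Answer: $\frac{7 i \sqrt{2}}{3} \approx 3.2998 i$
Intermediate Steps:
$a{\left(k \right)} = \sqrt{-5 + k}$ ($a{\left(k \right)} = \sqrt{k - 5} = \sqrt{-5 + k}$)
$- \frac{4}{-12} \cdot 7 a{\left(3 \right)} = - \frac{4}{-12} \cdot 7 \sqrt{-5 + 3} = \left(-4\right) \left(- \frac{1}{12}\right) 7 \sqrt{-2} = \frac{1}{3} \cdot 7 i \sqrt{2} = \frac{7 i \sqrt{2}}{3}$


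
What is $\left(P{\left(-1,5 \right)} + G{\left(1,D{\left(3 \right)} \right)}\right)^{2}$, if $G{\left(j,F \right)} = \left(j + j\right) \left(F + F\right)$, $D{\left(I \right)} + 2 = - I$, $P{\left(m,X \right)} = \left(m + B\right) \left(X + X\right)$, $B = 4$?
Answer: $100$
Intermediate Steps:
$P{\left(m,X \right)} = 2 X \left(4 + m\right)$ ($P{\left(m,X \right)} = \left(m + 4\right) \left(X + X\right) = \left(4 + m\right) 2 X = 2 X \left(4 + m\right)$)
$D{\left(I \right)} = -2 - I$
$G{\left(j,F \right)} = 4 F j$ ($G{\left(j,F \right)} = 2 j 2 F = 4 F j$)
$\left(P{\left(-1,5 \right)} + G{\left(1,D{\left(3 \right)} \right)}\right)^{2} = \left(2 \cdot 5 \left(4 - 1\right) + 4 \left(-2 - 3\right) 1\right)^{2} = \left(2 \cdot 5 \cdot 3 + 4 \left(-2 - 3\right) 1\right)^{2} = \left(30 + 4 \left(-5\right) 1\right)^{2} = \left(30 - 20\right)^{2} = 10^{2} = 100$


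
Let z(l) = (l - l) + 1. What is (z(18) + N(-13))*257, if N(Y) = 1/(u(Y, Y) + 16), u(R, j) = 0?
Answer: 4369/16 ≈ 273.06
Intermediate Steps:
z(l) = 1 (z(l) = 0 + 1 = 1)
N(Y) = 1/16 (N(Y) = 1/(0 + 16) = 1/16)
(z(18) + N(-13))*257 = (1 + 1/16)*257 = (17/16)*257 = 4369/16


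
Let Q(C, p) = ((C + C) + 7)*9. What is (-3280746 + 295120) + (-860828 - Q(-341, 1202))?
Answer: -3840379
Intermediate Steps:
Q(C, p) = 63 + 18*C (Q(C, p) = (2*C + 7)*9 = (7 + 2*C)*9 = 63 + 18*C)
(-3280746 + 295120) + (-860828 - Q(-341, 1202)) = (-3280746 + 295120) + (-860828 - (63 + 18*(-341))) = -2985626 + (-860828 - (63 - 6138)) = -2985626 + (-860828 - 1*(-6075)) = -2985626 + (-860828 + 6075) = -2985626 - 854753 = -3840379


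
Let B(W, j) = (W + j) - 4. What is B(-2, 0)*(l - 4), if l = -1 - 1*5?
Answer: 60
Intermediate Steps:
B(W, j) = -4 + W + j
l = -6 (l = -1 - 5 = -6)
B(-2, 0)*(l - 4) = (-4 - 2 + 0)*(-6 - 4) = -6*(-10) = 60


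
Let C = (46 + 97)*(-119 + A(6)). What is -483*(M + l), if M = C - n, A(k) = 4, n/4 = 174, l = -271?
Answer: 8409996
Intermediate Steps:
n = 696 (n = 4*174 = 696)
C = -16445 (C = (46 + 97)*(-119 + 4) = 143*(-115) = -16445)
M = -17141 (M = -16445 - 1*696 = -16445 - 696 = -17141)
-483*(M + l) = -483*(-17141 - 271) = -483*(-17412) = 8409996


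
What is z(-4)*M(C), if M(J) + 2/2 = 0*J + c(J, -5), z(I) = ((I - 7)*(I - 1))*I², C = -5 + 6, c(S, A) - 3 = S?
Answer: 2640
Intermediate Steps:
c(S, A) = 3 + S
C = 1
z(I) = I²*(-1 + I)*(-7 + I) (z(I) = ((-7 + I)*(-1 + I))*I² = ((-1 + I)*(-7 + I))*I² = I²*(-1 + I)*(-7 + I))
M(J) = 2 + J (M(J) = -1 + (0*J + (3 + J)) = -1 + (0 + (3 + J)) = -1 + (3 + J) = 2 + J)
z(-4)*M(C) = ((-4)²*(7 + (-4)² - 8*(-4)))*(2 + 1) = (16*(7 + 16 + 32))*3 = (16*55)*3 = 880*3 = 2640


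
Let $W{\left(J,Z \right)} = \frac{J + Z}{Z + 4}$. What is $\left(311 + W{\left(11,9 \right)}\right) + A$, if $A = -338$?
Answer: $- \frac{331}{13} \approx -25.462$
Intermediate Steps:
$W{\left(J,Z \right)} = \frac{J + Z}{4 + Z}$
$\left(311 + W{\left(11,9 \right)}\right) + A = \left(311 + \frac{11 + 9}{4 + 9}\right) - 338 = \left(311 + \frac{1}{13} \cdot 20\right) - 338 = \left(311 + \frac{20}{13}\right) - 338 = \frac{4063}{13} - 338 = - \frac{331}{13}$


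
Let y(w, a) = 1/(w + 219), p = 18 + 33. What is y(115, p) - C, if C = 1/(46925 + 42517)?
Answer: 22277/7468407 ≈ 0.0029828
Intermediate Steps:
p = 51
y(w, a) = 1/(219 + w)
C = 1/89442 ≈ 1.1180e-5
y(115, p) - C = 1/(219 + 115) - 1*1/89442 = 1/334 - 1/89442 = 22277/7468407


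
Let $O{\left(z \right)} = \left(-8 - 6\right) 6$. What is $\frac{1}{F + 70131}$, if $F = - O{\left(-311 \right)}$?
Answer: $\frac{1}{70215} \approx 1.4242 \cdot 10^{-5}$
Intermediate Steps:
$O{\left(z \right)} = -84$ ($O{\left(z \right)} = \left(-14\right) 6 = -84$)
$F = 84$ ($F = \left(-1\right) \left(-84\right) = 84$)
$\frac{1}{F + 70131} = \frac{1}{84 + 70131} = \frac{1}{70215}$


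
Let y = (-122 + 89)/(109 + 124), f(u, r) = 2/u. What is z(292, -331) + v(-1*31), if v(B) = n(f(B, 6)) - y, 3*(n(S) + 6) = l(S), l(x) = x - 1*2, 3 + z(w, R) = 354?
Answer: 7463962/21669 ≈ 344.45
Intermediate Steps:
z(w, R) = 351 (z(w, R) = -3 + 354 = 351)
l(x) = -2 + x (l(x) = x - 2 = -2 + x)
y = -33/233 ≈ -0.14163
n(S) = -20/3 + S/3 (n(S) = -6 + (-2 + S)/3 = -6 + (-⅔ + S/3) = -20/3 + S/3)
v(B) = -4561/699 + 2/(3*B) (v(B) = (-20/3 + (2/B)/3) - 1*(-33/233) = (-20/3 + 2/(3*B)) + 33/233 = -4561/699 + 2/(3*B))
z(292, -331) + v(-1*31) = 351 + (466 - (-4561)*31)/(699*((-1*31))) = 351 + (1/699)*(466 - 4561*(-31))/(-31) = 351 + (1/699)*(-1/31)*(466 + 141391) = 351 + (1/699)*(-1/31)*141857 = 351 - 141857/21669 = 7463962/21669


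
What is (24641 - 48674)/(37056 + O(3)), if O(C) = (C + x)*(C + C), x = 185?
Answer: -8011/12728 ≈ -0.62940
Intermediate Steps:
O(C) = 2*C*(185 + C) (O(C) = (C + 185)*(C + C) = (185 + C)*(2*C) = 2*C*(185 + C))
(24641 - 48674)/(37056 + O(3)) = (24641 - 48674)/(37056 + 2*3*(185 + 3)) = -24033/(37056 + 2*3*188) = -24033/(37056 + 1128) = -24033/38184 = -24033*1/38184 = -8011/12728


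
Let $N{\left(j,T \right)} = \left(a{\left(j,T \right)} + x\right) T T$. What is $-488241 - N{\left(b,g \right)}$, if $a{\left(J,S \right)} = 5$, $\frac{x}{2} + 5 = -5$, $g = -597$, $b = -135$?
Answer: $4857894$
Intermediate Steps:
$x = -20$ ($x = -10 + 2 \left(-5\right) = -10 - 10 = -20$)
$N{\left(j,T \right)} = - 15 T^{2}$ ($N{\left(j,T \right)} = \left(5 - 20\right) T T = - 15 T T = - 15 T^{2}$)
$-488241 - N{\left(b,g \right)} = -488241 - - 15 \left(-597\right)^{2} = -488241 - \left(-15\right) 356409 = -488241 - -5346135 = -488241 + 5346135 = 4857894$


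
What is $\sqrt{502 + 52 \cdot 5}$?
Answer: $\sqrt{762} \approx 27.604$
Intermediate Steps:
$\sqrt{502 + 52 \cdot 5} = \sqrt{502 + 260} = \sqrt{762}$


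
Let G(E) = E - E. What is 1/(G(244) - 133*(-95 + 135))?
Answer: -1/5320 ≈ -0.00018797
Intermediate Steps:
G(E) = 0
1/(G(244) - 133*(-95 + 135)) = 1/(0 - 133*(-95 + 135)) = 1/(0 - 133*40) = 1/(0 - 5320) = 1/(-5320) = -1/5320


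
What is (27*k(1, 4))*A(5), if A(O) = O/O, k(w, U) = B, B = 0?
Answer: 0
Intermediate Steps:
k(w, U) = 0
A(O) = 1
(27*k(1, 4))*A(5) = (27*0)*1 = 0*1 = 0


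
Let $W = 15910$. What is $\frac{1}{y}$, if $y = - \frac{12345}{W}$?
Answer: $- \frac{3182}{2469} \approx -1.2888$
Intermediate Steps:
$y = - \frac{2469}{3182}$ ($y = - \frac{12345}{15910} = \left(-12345\right) \frac{1}{15910} = - \frac{2469}{3182} \approx -0.77593$)
$\frac{1}{y} = \frac{1}{- \frac{2469}{3182}} = - \frac{3182}{2469}$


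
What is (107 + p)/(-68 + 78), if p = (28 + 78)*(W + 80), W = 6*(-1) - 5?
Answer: 7421/10 ≈ 742.10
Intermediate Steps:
W = -11 (W = -6 - 5 = -11)
p = 7314 (p = (28 + 78)*(-11 + 80) = 106*69 = 7314)
(107 + p)/(-68 + 78) = (107 + 7314)/(-68 + 78) = 7421/10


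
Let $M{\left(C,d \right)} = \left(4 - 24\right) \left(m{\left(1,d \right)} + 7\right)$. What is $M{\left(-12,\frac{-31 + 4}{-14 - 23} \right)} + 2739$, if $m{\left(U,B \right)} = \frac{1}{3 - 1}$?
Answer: $2589$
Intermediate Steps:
$m{\left(U,B \right)} = \frac{1}{2}$
$M{\left(C,d \right)} = -150$ ($M{\left(C,d \right)} = \left(4 - 24\right) \left(\frac{1}{2} + 7\right) = \left(-20\right) \frac{15}{2} = -150$)
$M{\left(-12,\frac{-31 + 4}{-14 - 23} \right)} + 2739 = -150 + 2739 = 2589$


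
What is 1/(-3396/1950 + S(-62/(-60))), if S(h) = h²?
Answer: -11700/7883 ≈ -1.4842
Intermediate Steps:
1/(-3396/1950 + S(-62/(-60))) = 1/(-3396/1950 + (-62/(-60))²) = 1/(-3396*1/1950 + (-62*(-1/60))²) = 1/(-566/325 + (31/30)²) = 1/(-566/325 + 961/900) = 1/(-7883/11700) = -11700/7883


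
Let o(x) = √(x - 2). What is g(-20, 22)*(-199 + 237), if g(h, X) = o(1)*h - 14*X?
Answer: -11704 - 760*I ≈ -11704.0 - 760.0*I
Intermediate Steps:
o(x) = √(-2 + x)
g(h, X) = -14*X + I*h (g(h, X) = √(-2 + 1)*h - 14*X = √(-1)*h - 14*X = I*h - 14*X = -14*X + I*h)
g(-20, 22)*(-199 + 237) = (-14*22 + I*(-20))*(-199 + 237) = (-308 - 20*I)*38 = -11704 - 760*I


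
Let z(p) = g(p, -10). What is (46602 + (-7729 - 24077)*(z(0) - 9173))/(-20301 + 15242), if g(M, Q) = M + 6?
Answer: -291612204/5059 ≈ -57642.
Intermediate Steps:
g(M, Q) = 6 + M
z(p) = 6 + p
(46602 + (-7729 - 24077)*(z(0) - 9173))/(-20301 + 15242) = (46602 + (-7729 - 24077)*((6 + 0) - 9173))/(-20301 + 15242) = (46602 - 31806*(6 - 9173))/(-5059) = (46602 - 31806*(-9167))*(-1/5059) = (46602 + 291565602)*(-1/5059) = 291612204*(-1/5059) = -291612204/5059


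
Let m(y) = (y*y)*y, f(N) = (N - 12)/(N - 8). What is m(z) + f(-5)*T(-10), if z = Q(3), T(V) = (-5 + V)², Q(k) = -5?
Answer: 2200/13 ≈ 169.23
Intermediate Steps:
f(N) = (-12 + N)/(-8 + N)
z = -5
m(y) = y³ (m(y) = y²*y = y³)
m(z) + f(-5)*T(-10) = (-5)³ + ((-12 - 5)/(-8 - 5))*(-5 - 10)² = -125 + (-17/(-13))*(-15)² = -125 - 1/13*(-17)*225 = -125 + (17/13)*225 = -125 + 3825/13 = 2200/13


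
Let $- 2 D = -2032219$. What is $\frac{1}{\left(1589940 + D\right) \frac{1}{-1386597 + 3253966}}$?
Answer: $\frac{3734738}{5212099} \approx 0.71655$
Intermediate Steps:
$D = \frac{2032219}{2}$ ($D = \left(- \frac{1}{2}\right) \left(-2032219\right) = \frac{2032219}{2} \approx 1.0161 \cdot 10^{6}$)
$\frac{1}{\left(1589940 + D\right) \frac{1}{-1386597 + 3253966}} = \frac{1}{\left(1589940 + \frac{2032219}{2}\right) \frac{1}{-1386597 + 3253966}} = \frac{1}{\frac{5212099}{2} \cdot \frac{1}{1867369}} = \frac{1}{\frac{5212099}{3734738}} = \frac{3734738}{5212099}$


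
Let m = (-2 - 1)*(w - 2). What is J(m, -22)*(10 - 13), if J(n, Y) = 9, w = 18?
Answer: -27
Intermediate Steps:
m = -48 (m = (-2 - 1)*(18 - 2) = -3*16 = -48)
J(m, -22)*(10 - 13) = 9*(10 - 13) = 9*(-3) = -27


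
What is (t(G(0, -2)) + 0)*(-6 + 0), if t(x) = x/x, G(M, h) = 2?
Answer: -6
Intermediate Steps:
t(x) = 1
(t(G(0, -2)) + 0)*(-6 + 0) = (1 + 0)*(-6 + 0) = 1*(-6) = -6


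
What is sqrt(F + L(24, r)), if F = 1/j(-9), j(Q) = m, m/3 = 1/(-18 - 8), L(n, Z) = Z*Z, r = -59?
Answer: sqrt(31251)/3 ≈ 58.927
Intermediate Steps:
L(n, Z) = Z**2
m = -3/26 (m = 3/(-18 - 8) = 3/(-26) = 3*(-1/26) = -3/26 ≈ -0.11538)
j(Q) = -3/26
F = -26/3 (F = 1/(-3/26) = -26/3 ≈ -8.6667)
sqrt(F + L(24, r)) = sqrt(-26/3 + (-59)**2) = sqrt(-26/3 + 3481) = sqrt(10417/3) = sqrt(31251)/3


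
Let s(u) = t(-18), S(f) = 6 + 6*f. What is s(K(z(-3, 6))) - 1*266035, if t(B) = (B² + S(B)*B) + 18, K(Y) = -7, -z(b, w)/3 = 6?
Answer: -263857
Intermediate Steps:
z(b, w) = -18 (z(b, w) = -3*6 = -18)
t(B) = 18 + B² + B*(6 + 6*B) (t(B) = (B² + (6 + 6*B)*B) + 18 = (B² + B*(6 + 6*B)) + 18 = 18 + B² + B*(6 + 6*B))
s(u) = 2178 (s(u) = 18 + 6*(-18) + 7*(-18)² = 18 - 108 + 7*324 = 18 - 108 + 2268 = 2178)
s(K(z(-3, 6))) - 1*266035 = 2178 - 1*266035 = 2178 - 266035 = -263857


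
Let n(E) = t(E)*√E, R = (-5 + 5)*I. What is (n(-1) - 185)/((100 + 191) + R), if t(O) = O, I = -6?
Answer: -185/291 - I/291 ≈ -0.63574 - 0.0034364*I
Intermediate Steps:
R = 0 (R = (-5 + 5)*(-6) = 0*(-6) = 0)
n(E) = E^(3/2) (n(E) = E*√E = E^(3/2))
(n(-1) - 185)/((100 + 191) + R) = ((-1)^(3/2) - 185)/((100 + 191) + 0) = (-I - 185)/(291 + 0) = (-185 - I)/291 = (-185 - I)*(1/291) = -185/291 - I/291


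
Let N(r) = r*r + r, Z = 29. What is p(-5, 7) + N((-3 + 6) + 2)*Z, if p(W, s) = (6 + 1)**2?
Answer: 919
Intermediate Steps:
p(W, s) = 49 (p(W, s) = 7**2 = 49)
N(r) = r + r**2 (N(r) = r**2 + r = r + r**2)
p(-5, 7) + N((-3 + 6) + 2)*Z = 49 + (((-3 + 6) + 2)*(1 + ((-3 + 6) + 2)))*29 = 49 + ((3 + 2)*(1 + (3 + 2)))*29 = 49 + (5*(1 + 5))*29 = 49 + (5*6)*29 = 49 + 30*29 = 49 + 870 = 919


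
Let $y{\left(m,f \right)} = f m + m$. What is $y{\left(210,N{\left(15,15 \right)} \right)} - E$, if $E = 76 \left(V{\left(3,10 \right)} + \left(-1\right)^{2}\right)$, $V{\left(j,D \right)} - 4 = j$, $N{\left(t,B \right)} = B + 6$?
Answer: $4012$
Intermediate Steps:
$N{\left(t,B \right)} = 6 + B$
$V{\left(j,D \right)} = 4 + j$
$y{\left(m,f \right)} = m + f m$
$E = 608$ ($E = 76 \left(\left(4 + 3\right) + \left(-1\right)^{2}\right) = 76 \left(7 + 1\right) = 76 \cdot 8 = 608$)
$y{\left(210,N{\left(15,15 \right)} \right)} - E = 210 \left(1 + \left(6 + 15\right)\right) - 608 = 210 \left(1 + 21\right) - 608 = 210 \cdot 22 - 608 = 4620 - 608 = 4012$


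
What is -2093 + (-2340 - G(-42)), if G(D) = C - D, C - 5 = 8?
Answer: -4488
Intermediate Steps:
C = 13 (C = 5 + 8 = 13)
G(D) = 13 - D
-2093 + (-2340 - G(-42)) = -2093 + (-2340 - (13 - 1*(-42))) = -2093 + (-2340 - (13 + 42)) = -2093 + (-2340 - 1*55) = -2093 + (-2340 - 55) = -2093 - 2395 = -4488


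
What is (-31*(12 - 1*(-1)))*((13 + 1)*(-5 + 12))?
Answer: -39494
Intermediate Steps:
(-31*(12 - 1*(-1)))*((13 + 1)*(-5 + 12)) = (-31*(12 + 1))*(14*7) = -31*13*98 = -403*98 = -39494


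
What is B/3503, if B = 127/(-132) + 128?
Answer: 16769/462396 ≈ 0.036265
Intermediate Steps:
B = 16769/132 (B = 127*(-1/132) + 128 = -127/132 + 128 = 16769/132 ≈ 127.04)
B/3503 = (16769/132)/3503 = (16769/132)*(1/3503) = 16769/462396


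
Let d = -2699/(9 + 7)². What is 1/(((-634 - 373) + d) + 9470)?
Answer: 256/2163829 ≈ 0.00011831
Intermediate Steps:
d = -2699/256 (d = -2699/(16²) = -2699/256 ≈ -10.543)
1/(((-634 - 373) + d) + 9470) = 1/(((-634 - 373) - 2699/256) + 9470) = 1/((-1007 - 2699/256) + 9470) = 1/(-260491/256 + 9470) = 1/(2163829/256) = 256/2163829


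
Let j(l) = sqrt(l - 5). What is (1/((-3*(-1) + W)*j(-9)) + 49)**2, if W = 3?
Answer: (4116 - I*sqrt(14))**2/7056 ≈ 2401.0 - 4.3653*I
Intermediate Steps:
j(l) = sqrt(-5 + l)
(1/((-3*(-1) + W)*j(-9)) + 49)**2 = (1/((-3*(-1) + 3)*(sqrt(-5 - 9))) + 49)**2 = (1/((3 + 3)*(sqrt(-14))) + 49)**2 = (1/(6*((I*sqrt(14)))) + 49)**2 = ((-I*sqrt(14)/14)/6 + 49)**2 = (-I*sqrt(14)/84 + 49)**2 = (49 - I*sqrt(14)/84)**2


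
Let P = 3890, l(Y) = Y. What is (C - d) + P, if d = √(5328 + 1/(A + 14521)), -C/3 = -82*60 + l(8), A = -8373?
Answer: 18626 - √50346809665/3074 ≈ 18553.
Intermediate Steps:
C = 14736 (C = -3*(-82*60 + 8) = -3*(-4920 + 8) = -3*(-4912) = 14736)
d = √50346809665/3074 (d = √(5328 + 1/(-8373 + 14521)) = √(5328 + 1/6148) = √(32756545/6148) = √50346809665/3074 ≈ 72.993)
(C - d) + P = (14736 - √50346809665/3074) + 3890 = 18626 - √50346809665/3074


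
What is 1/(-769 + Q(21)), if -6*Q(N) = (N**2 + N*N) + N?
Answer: -2/1839 ≈ -0.0010875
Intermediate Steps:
Q(N) = -N**2/3 - N/6 (Q(N) = -((N**2 + N*N) + N)/6 = -((N**2 + N**2) + N)/6 = -(2*N**2 + N)/6 = -(N + 2*N**2)/6 = -N**2/3 - N/6)
1/(-769 + Q(21)) = 1/(-769 - 1/6*21*(1 + 2*21)) = 1/(-769 - 1/6*21*(1 + 42)) = 1/(-769 - 1/6*21*43) = 1/(-769 - 301/2) = 1/(-1839/2) = -2/1839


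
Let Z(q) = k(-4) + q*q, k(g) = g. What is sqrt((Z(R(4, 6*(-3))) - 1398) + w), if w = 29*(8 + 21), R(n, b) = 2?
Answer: I*sqrt(557) ≈ 23.601*I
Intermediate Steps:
Z(q) = -4 + q**2 (Z(q) = -4 + q*q = -4 + q**2)
w = 841 (w = 29*29 = 841)
sqrt((Z(R(4, 6*(-3))) - 1398) + w) = sqrt(((-4 + 2**2) - 1398) + 841) = sqrt(((-4 + 4) - 1398) + 841) = sqrt((0 - 1398) + 841) = sqrt(-1398 + 841) = sqrt(-557) = I*sqrt(557)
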